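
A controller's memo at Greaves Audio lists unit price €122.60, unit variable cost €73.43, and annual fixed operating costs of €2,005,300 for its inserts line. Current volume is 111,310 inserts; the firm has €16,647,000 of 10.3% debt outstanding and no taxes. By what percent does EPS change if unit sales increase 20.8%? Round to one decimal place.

Total contribution margin = 111,310 × €49.17 = €5,473,112.70.
Operating income = contribution − fixed costs = €5,473,112.70 − €2,005,300 = €3,467,812.70.
After interest of €1,714,641.00, pre-tax earnings = €1,753,171.70.
Degree of combined leverage = contribution ÷ (EBIT − I) = €5,473,112.70 ÷ €1,753,171.70 = 3.1218.
EPS therefore changes by 3.1218 × (+20.8%) = +64.9%.

+64.9%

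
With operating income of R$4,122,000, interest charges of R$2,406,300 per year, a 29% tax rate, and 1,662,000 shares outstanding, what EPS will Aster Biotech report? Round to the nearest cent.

Interest = R$2,406,300.00, so EBT = R$4,122,000 − R$2,406,300.00 = R$1,715,700.00.
After tax at 29%: net income = R$1,715,700.00 × 0.71 = R$1,218,147.00.
Per share: R$1,218,147.00 / 1,662,000 shares = R$0.73.

R$0.73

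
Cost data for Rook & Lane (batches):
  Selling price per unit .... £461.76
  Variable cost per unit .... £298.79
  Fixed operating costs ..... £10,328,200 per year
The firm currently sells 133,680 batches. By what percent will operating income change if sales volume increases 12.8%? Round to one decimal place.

+24.3%

At 133,680 units, contribution = 133,680 × £162.97 = £21,785,829.60.
EBIT = £21,785,829.60 − £10,328,200 = £11,457,629.60.
Degree of operating leverage = £21,785,829.60 / £11,457,629.60 = 1.9014.
%ΔEBIT = DOL × %ΔSales = 1.9014 × +12.8% = +24.3%.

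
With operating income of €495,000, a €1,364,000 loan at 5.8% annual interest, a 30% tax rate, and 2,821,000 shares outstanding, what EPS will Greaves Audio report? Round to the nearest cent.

€0.10

Pre-tax income = €495,000 − €79,112.00 = €415,888.00.
Net income = €415,888.00 × (1 − 0.30) = €291,121.60.
EPS = €291,121.60 ÷ 2,821,000 = €0.10.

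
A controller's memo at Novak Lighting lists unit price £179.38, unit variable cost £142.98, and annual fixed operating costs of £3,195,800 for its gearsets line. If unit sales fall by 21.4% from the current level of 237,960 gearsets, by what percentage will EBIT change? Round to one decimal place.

At 237,960 units, contribution = 237,960 × £36.40 = £8,661,744.00.
EBIT = £8,661,744.00 − £3,195,800 = £5,465,944.00.
DOL = contribution ÷ EBIT = £8,661,744.00 ÷ £5,465,944.00 = 1.5847.
Operating income changes by 1.5847 × -21.4% = -33.9%.

-33.9%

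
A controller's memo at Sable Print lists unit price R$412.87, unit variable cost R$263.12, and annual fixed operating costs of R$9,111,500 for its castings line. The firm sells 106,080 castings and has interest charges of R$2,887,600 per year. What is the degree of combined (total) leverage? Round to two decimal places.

Total contribution margin = 106,080 × R$149.75 = R$15,885,480.00.
Operating income = contribution − fixed costs = R$15,885,480.00 − R$9,111,500 = R$6,773,980.00. Interest = R$2,887,600.00.
DOL = R$15,885,480.00 ÷ R$6,773,980.00 = 2.3451; DFL = R$6,773,980.00 ÷ R$3,886,380.00 = 1.7430.
DCL = DOL × DFL = 2.3451 × 1.7430 = 4.0875.

4.09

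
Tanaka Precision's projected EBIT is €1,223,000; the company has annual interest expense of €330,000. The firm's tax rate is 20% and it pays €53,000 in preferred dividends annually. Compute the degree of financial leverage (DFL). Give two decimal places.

1.48

Interest = €330,000.00.
Pre-tax preferred-dividend burden = €53,000 ÷ (1 − 0.20) = €66,250.00.
DFL = EBIT ÷ [EBIT − I − D_p/(1−t)] = €1,223,000 ÷ [€1,223,000 − €330,000.00 − €66,250.00] = €1,223,000 ÷ €826,750.00 = 1.4793.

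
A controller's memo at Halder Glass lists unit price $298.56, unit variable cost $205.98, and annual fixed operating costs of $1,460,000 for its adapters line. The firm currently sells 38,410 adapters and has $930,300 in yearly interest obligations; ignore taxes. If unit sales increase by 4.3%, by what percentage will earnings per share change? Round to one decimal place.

+13.1%

Total contribution margin = 38,410 × $92.58 = $3,555,997.80.
EBIT = $3,555,997.80 − $1,460,000 = $2,095,997.80.
Interest = $930,300.00, so EBIT − I = $1,165,697.80.
Degree of combined leverage = contribution ÷ (EBIT − I) = $3,555,997.80 ÷ $1,165,697.80 = 3.0505.
%ΔEPS = DCL × %ΔSales = 3.0505 × +4.3% = +13.1%.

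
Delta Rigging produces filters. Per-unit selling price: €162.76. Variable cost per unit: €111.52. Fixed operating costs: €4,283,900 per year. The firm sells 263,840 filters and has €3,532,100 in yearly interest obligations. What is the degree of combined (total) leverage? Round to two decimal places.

2.37

At 263,840 units, contribution = 263,840 × €51.24 = €13,519,161.60.
Operating income = contribution − fixed costs = €13,519,161.60 − €4,283,900 = €9,235,261.60. Interest = €3,532,100.00, so EBIT − I = €5,703,161.60.
DCL = contribution ÷ (EBIT − I) = €13,519,161.60 ÷ €5,703,161.60 = 2.3705.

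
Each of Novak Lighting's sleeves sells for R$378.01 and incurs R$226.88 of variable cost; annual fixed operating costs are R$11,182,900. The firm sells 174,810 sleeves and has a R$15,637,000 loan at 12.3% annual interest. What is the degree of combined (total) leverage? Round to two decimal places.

1.98

Total contribution margin = 174,810 × R$151.13 = R$26,419,035.30.
Operating income = contribution − fixed costs = R$26,419,035.30 − R$11,182,900 = R$15,236,135.30. Interest = R$1,923,351.00, so EBIT − I = R$13,312,784.30.
Degree of total leverage = total CM / (EBIT − interest) = R$26,419,035.30 / R$13,312,784.30 = 1.9845.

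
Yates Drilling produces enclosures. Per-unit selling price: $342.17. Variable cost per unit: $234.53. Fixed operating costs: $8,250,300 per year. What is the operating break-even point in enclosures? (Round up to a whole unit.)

76,648 enclosures

Unit CM = price − variable cost = $342.17 − $234.53 = $107.64.
Break-even Q = $8,250,300 / $107.64 = 76,647.16 → 76,648 enclosures.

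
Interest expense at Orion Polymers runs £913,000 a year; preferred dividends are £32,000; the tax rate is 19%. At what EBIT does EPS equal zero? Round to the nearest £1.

£952,506

Preferred dividends are paid after tax, so their pre-tax equivalent is £32,000 ÷ (1 − 0.19) = £39,506.17.
Financial break-even EBIT = interest + D_p ÷ (1 − t) = £913,000 + £39,506.17 = £952,506.17.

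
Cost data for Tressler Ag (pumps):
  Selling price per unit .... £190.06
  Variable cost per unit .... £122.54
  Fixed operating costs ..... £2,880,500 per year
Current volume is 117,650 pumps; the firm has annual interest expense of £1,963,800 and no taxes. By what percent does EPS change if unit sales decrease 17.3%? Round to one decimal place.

-44.3%

Total contribution margin = 117,650 × £67.52 = £7,943,728.00.
Operating income = contribution − fixed costs = £7,943,728.00 − £2,880,500 = £5,063,228.00.
Interest = £1,963,800.00, so EBIT − I = £3,099,428.00.
Degree of combined leverage = contribution ÷ (EBIT − I) = £7,943,728.00 ÷ £3,099,428.00 = 2.5630.
EPS therefore changes by 2.5630 × (-17.3%) = -44.3%.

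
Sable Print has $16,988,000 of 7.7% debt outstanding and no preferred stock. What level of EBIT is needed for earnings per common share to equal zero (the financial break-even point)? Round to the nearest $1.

Annual interest = 7.7% × $16,988,000 = $1,308,076.00.
With no preferred dividends, EPS = 0 when EBIT exactly covers interest, so the financial break-even EBIT is $1,308,076.00.

$1,308,076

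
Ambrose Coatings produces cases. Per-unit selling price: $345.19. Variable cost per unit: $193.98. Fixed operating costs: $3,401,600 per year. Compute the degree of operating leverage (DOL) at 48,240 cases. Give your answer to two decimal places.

1.87

At 48,240 units, contribution = 48,240 × $151.21 = $7,294,370.40.
Subtracting fixed costs: EBIT = $7,294,370.40 − $3,401,600 = $3,892,770.40.
Degree of operating leverage = $7,294,370.40 / $3,892,770.40 = 1.8738.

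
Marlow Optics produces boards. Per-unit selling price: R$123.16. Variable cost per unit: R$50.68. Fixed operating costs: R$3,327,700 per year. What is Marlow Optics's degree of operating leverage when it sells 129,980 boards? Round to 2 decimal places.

Contribution at this volume is 129,980 × R$72.48 = R$9,420,950.40.
EBIT = R$9,420,950.40 − R$3,327,700 = R$6,093,250.40.
So DOL = total CM / EBIT = R$9,420,950.40 / R$6,093,250.40 = 1.5461.

1.55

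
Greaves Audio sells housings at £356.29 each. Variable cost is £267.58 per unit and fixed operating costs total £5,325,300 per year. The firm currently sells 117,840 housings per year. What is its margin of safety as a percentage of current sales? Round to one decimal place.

49.1%

Contribution margin per unit = £356.29 − £267.58 = £88.71. Break-even units = £5,325,300 ÷ £88.71 = 60,030.44; break-even revenue = 60,030.44 × £356.29 = £21,388,244.13.
Actual sales revenue = 117,840 × £356.29 = £41,985,213.60.
Margin of safety = (£41,985,213.60 − £21,388,244.13) ÷ £41,985,213.60 = 49.1%.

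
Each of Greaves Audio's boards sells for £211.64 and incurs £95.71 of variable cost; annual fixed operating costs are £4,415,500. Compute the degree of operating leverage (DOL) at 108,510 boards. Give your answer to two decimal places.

At 108,510 units, contribution = 108,510 × £115.93 = £12,579,564.30.
Subtracting fixed costs: EBIT = £12,579,564.30 − £4,415,500 = £8,164,064.30.
So DOL = total CM / EBIT = £12,579,564.30 / £8,164,064.30 = 1.5408.

1.54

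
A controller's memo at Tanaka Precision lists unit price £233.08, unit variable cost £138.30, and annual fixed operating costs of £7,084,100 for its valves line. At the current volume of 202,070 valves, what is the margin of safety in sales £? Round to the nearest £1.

£29,677,479

Contribution margin per unit = £233.08 − £138.30 = £94.78. Break-even units = £7,084,100 ÷ £94.78 = 74,742.56; break-even revenue = 74,742.56 × £233.08 = £17,420,996.29.
Current sales = 202,070 × £233.08 = £47,098,475.60.
Margin of safety = £47,098,475.60 − £17,420,996.29 = £29,677,479.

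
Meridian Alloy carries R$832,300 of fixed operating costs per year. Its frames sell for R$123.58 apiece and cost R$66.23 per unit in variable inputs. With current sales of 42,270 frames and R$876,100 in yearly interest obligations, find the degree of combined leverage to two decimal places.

3.39

Contribution at this volume is 42,270 × R$57.35 = R$2,424,184.50.
Operating income = contribution − fixed costs = R$2,424,184.50 − R$832,300 = R$1,591,884.50. Interest = R$876,100.00, so EBIT − I = R$715,784.50.
DCL = contribution ÷ (EBIT − I) = R$2,424,184.50 ÷ R$715,784.50 = 3.3868.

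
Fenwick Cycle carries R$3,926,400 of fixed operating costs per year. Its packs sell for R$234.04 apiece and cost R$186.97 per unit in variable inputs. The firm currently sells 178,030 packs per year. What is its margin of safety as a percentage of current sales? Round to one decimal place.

53.1%

Each unit contributes R$234.04 − R$186.97 = R$47.07. Break-even units = R$3,926,400 ÷ R$47.07 = 83,416.19; break-even revenue = 83,416.19 × R$234.04 = R$19,522,724.79.
Actual sales revenue = 178,030 × R$234.04 = R$41,666,141.20.
Margin of safety = (R$41,666,141.20 − R$19,522,724.79) ÷ R$41,666,141.20 = 53.1%.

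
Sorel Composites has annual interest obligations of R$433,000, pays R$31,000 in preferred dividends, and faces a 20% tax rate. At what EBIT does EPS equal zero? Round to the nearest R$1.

R$471,750

Grossing the preferred dividend up to pre-tax terms: R$31,000 / (1 − 0.20) = R$38,750.00.
EPS = 0 when EBIT covers interest plus the pre-tax preferred burden: R$433,000 + R$38,750.00 = R$471,750.00.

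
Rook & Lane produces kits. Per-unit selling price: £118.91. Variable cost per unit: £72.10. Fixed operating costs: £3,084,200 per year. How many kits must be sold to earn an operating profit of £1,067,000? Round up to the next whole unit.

Unit CM = price − variable cost = £118.91 − £72.10 = £46.81.
Required volume = (fixed costs + target profit) ÷ CM = (£3,084,200 + £1,067,000) ÷ £46.81 = 88,681.91, so 88,682 kits.

88,682 kits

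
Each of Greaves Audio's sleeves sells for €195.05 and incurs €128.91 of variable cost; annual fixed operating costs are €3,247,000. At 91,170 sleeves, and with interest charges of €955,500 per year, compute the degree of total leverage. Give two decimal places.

Total contribution margin = 91,170 × €66.14 = €6,029,983.80.
Operating income = contribution − fixed costs = €6,029,983.80 − €3,247,000 = €2,782,983.80. Interest = €955,500.00, so EBIT − I = €1,827,483.80.
DCL = contribution ÷ (EBIT − I) = €6,029,983.80 ÷ €1,827,483.80 = 3.2996.

3.30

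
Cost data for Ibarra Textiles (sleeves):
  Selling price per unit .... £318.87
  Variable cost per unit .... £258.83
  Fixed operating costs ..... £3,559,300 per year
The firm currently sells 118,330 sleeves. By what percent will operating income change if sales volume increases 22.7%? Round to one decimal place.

+45.5%

Total contribution margin = 118,330 × £60.04 = £7,104,533.20.
Subtracting fixed costs: EBIT = £7,104,533.20 − £3,559,300 = £3,545,233.20.
DOL = contribution ÷ EBIT = £7,104,533.20 ÷ £3,545,233.20 = 2.0040.
Operating income changes by 2.0040 × +22.7% = +45.5%.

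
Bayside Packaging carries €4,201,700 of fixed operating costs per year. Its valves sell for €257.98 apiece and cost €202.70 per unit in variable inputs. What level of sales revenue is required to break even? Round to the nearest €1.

Contribution margin per unit = €257.98 − €202.70 = €55.28, a CM ratio of €55.28 ÷ €257.98 = 0.2143.
Break-even sales = FC ÷ CM ratio = €4,201,700 × €257.98 / €55.28 = €19,608,440.

€19,608,440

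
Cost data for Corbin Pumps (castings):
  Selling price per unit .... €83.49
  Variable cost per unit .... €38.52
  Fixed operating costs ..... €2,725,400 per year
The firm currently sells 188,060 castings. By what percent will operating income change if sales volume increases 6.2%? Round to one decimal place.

+9.1%

Total contribution margin = 188,060 × €44.97 = €8,457,058.20.
Operating income = contribution − fixed costs = €8,457,058.20 − €2,725,400 = €5,731,658.20.
So DOL = total CM / EBIT = €8,457,058.20 / €5,731,658.20 = 1.4755.
So EBIT moves 1.4755 × (+6.2%) = +9.1%.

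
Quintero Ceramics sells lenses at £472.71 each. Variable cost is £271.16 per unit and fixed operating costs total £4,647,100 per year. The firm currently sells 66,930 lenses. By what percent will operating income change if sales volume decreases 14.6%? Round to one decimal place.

-22.3%

Contribution at this volume is 66,930 × £201.55 = £13,489,741.50.
Subtracting fixed costs: EBIT = £13,489,741.50 − £4,647,100 = £8,842,641.50.
Degree of operating leverage = £13,489,741.50 / £8,842,641.50 = 1.5255.
Operating income changes by 1.5255 × -14.6% = -22.3%.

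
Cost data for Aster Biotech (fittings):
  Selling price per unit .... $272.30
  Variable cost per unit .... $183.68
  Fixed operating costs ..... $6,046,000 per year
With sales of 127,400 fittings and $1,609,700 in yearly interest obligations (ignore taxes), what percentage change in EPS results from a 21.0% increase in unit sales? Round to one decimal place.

+65.2%

At 127,400 units, contribution = 127,400 × $88.62 = $11,290,188.00.
EBIT = $11,290,188.00 − $6,046,000 = $5,244,188.00.
After interest of $1,609,700.00, pre-tax earnings = $3,634,488.00.
DCL = total CM / (EBIT − I) = $11,290,188.00 / $3,634,488.00 = 3.1064.
%ΔEPS = DCL × %ΔSales = 3.1064 × +21.0% = +65.2%.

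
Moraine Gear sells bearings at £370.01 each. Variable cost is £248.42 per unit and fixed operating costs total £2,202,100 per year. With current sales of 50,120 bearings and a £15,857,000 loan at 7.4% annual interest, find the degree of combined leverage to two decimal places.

At 50,120 units, contribution = 50,120 × £121.59 = £6,094,090.80.
Subtracting fixed costs: EBIT = £6,094,090.80 − £2,202,100 = £3,891,990.80. Interest = £1,173,418.00.
DOL = £6,094,090.80 ÷ £3,891,990.80 = 1.5658; DFL = £3,891,990.80 ÷ £2,718,572.80 = 1.4316.
DCL = DOL × DFL = 1.5658 × 1.4316 = 2.2416.

2.24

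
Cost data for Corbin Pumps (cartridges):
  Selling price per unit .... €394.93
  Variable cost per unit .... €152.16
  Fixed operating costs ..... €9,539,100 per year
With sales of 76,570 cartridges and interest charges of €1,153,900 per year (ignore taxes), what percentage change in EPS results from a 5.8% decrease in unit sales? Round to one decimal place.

-13.7%

Total contribution margin = 76,570 × €242.77 = €18,588,898.90.
Operating income = contribution − fixed costs = €18,588,898.90 − €9,539,100 = €9,049,798.90.
Interest = €1,153,900.00, so EBIT − I = €7,895,898.90.
Degree of combined leverage = contribution ÷ (EBIT − I) = €18,588,898.90 ÷ €7,895,898.90 = 2.3542.
EPS therefore changes by 2.3542 × (-5.8%) = -13.7%.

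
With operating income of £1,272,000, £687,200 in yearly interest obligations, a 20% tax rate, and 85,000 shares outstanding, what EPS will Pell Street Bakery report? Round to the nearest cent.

Pre-tax income = £1,272,000 − £687,200.00 = £584,800.00.
After tax at 20%: net income = £584,800.00 × 0.80 = £467,840.00.
EPS = £467,840.00 ÷ 85,000 = £5.50.

£5.50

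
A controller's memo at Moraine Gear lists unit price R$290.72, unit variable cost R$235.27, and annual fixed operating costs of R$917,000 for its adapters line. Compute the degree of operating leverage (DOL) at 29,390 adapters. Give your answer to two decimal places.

Contribution at this volume is 29,390 × R$55.45 = R$1,629,675.50.
Subtracting fixed costs: EBIT = R$1,629,675.50 − R$917,000 = R$712,675.50.
So DOL = total CM / EBIT = R$1,629,675.50 / R$712,675.50 = 2.2867.

2.29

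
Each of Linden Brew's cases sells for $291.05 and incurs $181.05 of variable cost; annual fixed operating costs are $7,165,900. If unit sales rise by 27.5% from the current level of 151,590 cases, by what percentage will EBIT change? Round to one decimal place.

Total contribution margin = 151,590 × $110.00 = $16,674,900.00.
Subtracting fixed costs: EBIT = $16,674,900.00 − $7,165,900 = $9,509,000.00.
Degree of operating leverage = $16,674,900.00 / $9,509,000.00 = 1.7536.
Operating income changes by 1.7536 × +27.5% = +48.2%.

+48.2%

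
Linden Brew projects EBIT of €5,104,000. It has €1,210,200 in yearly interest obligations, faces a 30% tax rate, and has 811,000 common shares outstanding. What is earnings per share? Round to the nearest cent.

€3.36

Pre-tax income = €5,104,000 − €1,210,200.00 = €3,893,800.00.
After tax at 30%: net income = €3,893,800.00 × 0.70 = €2,725,660.00.
EPS = €2,725,660.00 ÷ 811,000 = €3.36.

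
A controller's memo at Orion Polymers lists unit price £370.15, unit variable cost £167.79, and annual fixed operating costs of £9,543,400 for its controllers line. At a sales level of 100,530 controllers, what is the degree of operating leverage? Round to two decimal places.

At 100,530 units, contribution = 100,530 × £202.36 = £20,343,250.80.
Subtracting fixed costs: EBIT = £20,343,250.80 − £9,543,400 = £10,799,850.80.
Degree of operating leverage = £20,343,250.80 / £10,799,850.80 = 1.8837.

1.88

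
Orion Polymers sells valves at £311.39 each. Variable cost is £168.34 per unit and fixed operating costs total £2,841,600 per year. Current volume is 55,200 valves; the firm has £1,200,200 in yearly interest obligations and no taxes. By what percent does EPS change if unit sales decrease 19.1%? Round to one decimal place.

-39.1%

At 55,200 units, contribution = 55,200 × £143.05 = £7,896,360.00.
Operating income = contribution − fixed costs = £7,896,360.00 − £2,841,600 = £5,054,760.00.
Interest = £1,200,200.00, so EBIT − I = £3,854,560.00.
DCL = total CM / (EBIT − I) = £7,896,360.00 / £3,854,560.00 = 2.0486.
%ΔEPS = DCL × %ΔSales = 2.0486 × -19.1% = -39.1%.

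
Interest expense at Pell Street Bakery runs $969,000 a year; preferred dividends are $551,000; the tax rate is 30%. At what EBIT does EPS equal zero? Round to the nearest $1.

Preferred dividends are paid after tax, so their pre-tax equivalent is $551,000 ÷ (1 − 0.30) = $787,142.86.
EPS = 0 when EBIT covers interest plus the pre-tax preferred burden: $969,000 + $787,142.86 = $1,756,142.86.

$1,756,143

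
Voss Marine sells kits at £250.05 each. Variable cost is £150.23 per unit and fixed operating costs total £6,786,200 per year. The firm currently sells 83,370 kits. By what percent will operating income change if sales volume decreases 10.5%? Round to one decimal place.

-56.9%

At 83,370 units, contribution = 83,370 × £99.82 = £8,321,993.40.
EBIT = £8,321,993.40 − £6,786,200 = £1,535,793.40.
DOL = contribution ÷ EBIT = £8,321,993.40 ÷ £1,535,793.40 = 5.4187.
So EBIT moves 5.4187 × (-10.5%) = -56.9%.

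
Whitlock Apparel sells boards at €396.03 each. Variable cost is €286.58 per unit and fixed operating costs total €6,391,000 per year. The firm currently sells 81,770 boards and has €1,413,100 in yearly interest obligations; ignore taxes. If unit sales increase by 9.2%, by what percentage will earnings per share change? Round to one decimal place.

Total contribution margin = 81,770 × €109.45 = €8,949,726.50.
EBIT = €8,949,726.50 − €6,391,000 = €2,558,726.50.
Interest = €1,413,100.00, so EBIT − I = €1,145,626.50.
Degree of combined leverage = contribution ÷ (EBIT − I) = €8,949,726.50 ÷ €1,145,626.50 = 7.8121.
%ΔEPS = DCL × %ΔSales = 7.8121 × +9.2% = +71.9%.

+71.9%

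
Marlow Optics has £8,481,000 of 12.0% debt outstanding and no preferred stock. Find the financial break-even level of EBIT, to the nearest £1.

Annual interest = 12.0% × £8,481,000 = £1,017,720.00.
With no preferred dividends, EPS = 0 when EBIT exactly covers interest, so the financial break-even EBIT is £1,017,720.00.

£1,017,720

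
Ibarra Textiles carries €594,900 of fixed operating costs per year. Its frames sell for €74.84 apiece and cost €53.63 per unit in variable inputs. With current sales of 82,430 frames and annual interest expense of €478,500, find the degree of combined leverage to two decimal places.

2.59

Total contribution margin = 82,430 × €21.21 = €1,748,340.30.
Subtracting fixed costs: EBIT = €1,748,340.30 − €594,900 = €1,153,440.30. Interest = €478,500.00.
DOL = €1,748,340.30 ÷ €1,153,440.30 = 1.5158; DFL = €1,153,440.30 ÷ €674,940.30 = 1.7090.
DCL = DOL × DFL = 1.5158 × 1.7090 = 2.5905.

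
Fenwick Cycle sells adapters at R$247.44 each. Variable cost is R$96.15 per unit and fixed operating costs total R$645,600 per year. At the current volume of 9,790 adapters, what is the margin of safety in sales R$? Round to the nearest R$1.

Each unit contributes R$247.44 − R$96.15 = R$151.29. Break-even units = R$645,600 ÷ R$151.29 = 4,267.30; break-even revenue = 4,267.30 × R$247.44 = R$1,055,901.01.
Current sales = 9,790 × R$247.44 = R$2,422,437.60.
Margin of safety = R$2,422,437.60 − R$1,055,901.01 = R$1,366,537.

R$1,366,537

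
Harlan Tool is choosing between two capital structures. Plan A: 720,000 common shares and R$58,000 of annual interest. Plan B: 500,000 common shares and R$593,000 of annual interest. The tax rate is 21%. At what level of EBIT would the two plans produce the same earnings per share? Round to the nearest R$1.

R$1,808,909

Set EPS_A = EPS_B: (EBIT − R$58,000)(1 − 0.21) ÷ 720,000 = (EBIT − R$593,000)(1 − 0.21) ÷ 500,000.
The (1 − t) factor cancels: (EBIT − 58,000) × 500,000 = (EBIT − 593,000) × 720,000.
EBIT × (720,000 − 500,000) = 593,000 × 720,000 − 58,000 × 500,000 = 397,960,000,000, so EBIT = 397,960,000,000 ÷ 220,000 = 1,808,909.09.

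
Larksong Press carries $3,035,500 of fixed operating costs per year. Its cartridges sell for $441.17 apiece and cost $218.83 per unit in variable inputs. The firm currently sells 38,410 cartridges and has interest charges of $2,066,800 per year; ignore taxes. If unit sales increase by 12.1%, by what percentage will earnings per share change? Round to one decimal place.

At 38,410 units, contribution = 38,410 × $222.34 = $8,540,079.40.
EBIT = $8,540,079.40 − $3,035,500 = $5,504,579.40.
After interest of $2,066,800.00, pre-tax earnings = $3,437,779.40.
Degree of combined leverage = contribution ÷ (EBIT − I) = $8,540,079.40 ÷ $3,437,779.40 = 2.4842.
EPS therefore changes by 2.4842 × (+12.1%) = +30.1%.

+30.1%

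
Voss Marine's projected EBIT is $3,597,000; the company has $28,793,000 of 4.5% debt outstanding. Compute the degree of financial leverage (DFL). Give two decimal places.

1.56

Interest = $1,295,685.00.
DFL = EBIT ÷ (EBIT − I) = $3,597,000 ÷ ($3,597,000 − $1,295,685.00) = $3,597,000 ÷ $2,301,315.00 = 1.5630.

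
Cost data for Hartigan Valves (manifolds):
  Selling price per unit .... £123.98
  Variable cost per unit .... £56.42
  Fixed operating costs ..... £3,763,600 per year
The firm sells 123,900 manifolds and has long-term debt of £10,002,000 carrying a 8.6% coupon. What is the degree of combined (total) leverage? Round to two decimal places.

At 123,900 units, contribution = 123,900 × £67.56 = £8,370,684.00.
EBIT = £8,370,684.00 − £3,763,600 = £4,607,084.00. Interest = £860,172.00.
DOL = £8,370,684.00 ÷ £4,607,084.00 = 1.8169; DFL = £4,607,084.00 ÷ £3,746,912.00 = 1.2296.
DCL = DOL × DFL = 1.8169 × 1.2296 = 2.2341.

2.23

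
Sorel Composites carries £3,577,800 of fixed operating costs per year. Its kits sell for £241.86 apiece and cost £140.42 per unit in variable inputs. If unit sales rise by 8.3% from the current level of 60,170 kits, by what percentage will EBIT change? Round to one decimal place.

Total contribution margin = 60,170 × £101.44 = £6,103,644.80.
EBIT = £6,103,644.80 − £3,577,800 = £2,525,844.80.
Degree of operating leverage = £6,103,644.80 / £2,525,844.80 = 2.4165.
Operating income changes by 2.4165 × +8.3% = +20.1%.

+20.1%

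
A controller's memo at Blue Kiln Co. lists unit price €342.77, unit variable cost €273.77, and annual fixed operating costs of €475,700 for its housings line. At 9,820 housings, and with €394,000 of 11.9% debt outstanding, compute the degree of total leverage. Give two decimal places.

4.37

Total contribution margin = 9,820 × €69.00 = €677,580.00.
EBIT = €677,580.00 − €475,700 = €201,880.00. Interest = €46,886.00.
DOL = €677,580.00 ÷ €201,880.00 = 3.3564; DFL = €201,880.00 ÷ €154,994.00 = 1.3025.
DCL = DOL × DFL = 3.3564 × 1.3025 = 4.3717.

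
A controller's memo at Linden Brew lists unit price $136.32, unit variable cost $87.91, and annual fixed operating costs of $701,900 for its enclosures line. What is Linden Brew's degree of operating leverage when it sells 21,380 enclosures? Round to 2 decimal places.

3.11

Contribution at this volume is 21,380 × $48.41 = $1,035,005.80.
EBIT = $1,035,005.80 − $701,900 = $333,105.80.
DOL = contribution ÷ EBIT = $1,035,005.80 ÷ $333,105.80 = 3.1071.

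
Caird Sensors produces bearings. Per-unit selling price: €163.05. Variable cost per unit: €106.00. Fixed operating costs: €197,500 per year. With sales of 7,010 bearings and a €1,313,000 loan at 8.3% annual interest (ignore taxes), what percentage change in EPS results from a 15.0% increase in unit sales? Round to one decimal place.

At 7,010 units, contribution = 7,010 × €57.05 = €399,920.50.
Subtracting fixed costs: EBIT = €399,920.50 − €197,500 = €202,420.50.
After interest of €108,979.00, pre-tax earnings = €93,441.50.
DCL = total CM / (EBIT − I) = €399,920.50 / €93,441.50 = 4.2799.
EPS therefore changes by 4.2799 × (+15.0%) = +64.2%.

+64.2%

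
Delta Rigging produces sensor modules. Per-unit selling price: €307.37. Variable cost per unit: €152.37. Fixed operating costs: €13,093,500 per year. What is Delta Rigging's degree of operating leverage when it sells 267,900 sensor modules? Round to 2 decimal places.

1.46

Total contribution margin = 267,900 × €155.00 = €41,524,500.00.
Operating income = contribution − fixed costs = €41,524,500.00 − €13,093,500 = €28,431,000.00.
DOL = contribution ÷ EBIT = €41,524,500.00 ÷ €28,431,000.00 = 1.4605.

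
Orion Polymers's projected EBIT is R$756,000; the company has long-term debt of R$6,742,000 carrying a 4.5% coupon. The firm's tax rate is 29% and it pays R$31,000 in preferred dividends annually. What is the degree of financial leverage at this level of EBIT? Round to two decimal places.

Interest = R$303,390.00.
Pre-tax preferred-dividend burden = R$31,000 ÷ (1 − 0.29) = R$43,661.97.
DFL = EBIT ÷ [EBIT − I − D_p/(1−t)] = R$756,000 ÷ [R$756,000 − R$303,390.00 − R$43,661.97] = R$756,000 ÷ R$408,948.03 = 1.8486.

1.85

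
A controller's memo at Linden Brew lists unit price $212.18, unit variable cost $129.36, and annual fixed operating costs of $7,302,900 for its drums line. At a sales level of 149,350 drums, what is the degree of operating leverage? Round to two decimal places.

2.44

Total contribution margin = 149,350 × $82.82 = $12,369,167.00.
Operating income = contribution − fixed costs = $12,369,167.00 − $7,302,900 = $5,066,267.00.
Degree of operating leverage = $12,369,167.00 / $5,066,267.00 = 2.4415.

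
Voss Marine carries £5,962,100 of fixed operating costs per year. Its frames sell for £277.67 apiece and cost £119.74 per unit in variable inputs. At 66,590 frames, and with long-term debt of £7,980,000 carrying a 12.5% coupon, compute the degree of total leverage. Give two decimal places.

Total contribution margin = 66,590 × £157.93 = £10,516,558.70.
Subtracting fixed costs: EBIT = £10,516,558.70 − £5,962,100 = £4,554,458.70. Interest = £997,500.00.
DOL = £10,516,558.70 ÷ £4,554,458.70 = 2.3091; DFL = £4,554,458.70 ÷ £3,556,958.70 = 1.2804.
Combined leverage = 2.3091 × 1.2804 = 2.9566.

2.96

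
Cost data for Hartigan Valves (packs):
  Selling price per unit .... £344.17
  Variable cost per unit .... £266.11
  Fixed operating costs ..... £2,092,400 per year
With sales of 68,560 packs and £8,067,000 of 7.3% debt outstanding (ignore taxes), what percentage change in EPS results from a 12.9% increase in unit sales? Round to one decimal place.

+25.9%

At 68,560 units, contribution = 68,560 × £78.06 = £5,351,793.60.
Operating income = contribution − fixed costs = £5,351,793.60 − £2,092,400 = £3,259,393.60.
Interest = £588,891.00, so EBIT − I = £2,670,502.60.
DCL = total CM / (EBIT − I) = £5,351,793.60 / £2,670,502.60 = 2.0040.
EPS therefore changes by 2.0040 × (+12.9%) = +25.9%.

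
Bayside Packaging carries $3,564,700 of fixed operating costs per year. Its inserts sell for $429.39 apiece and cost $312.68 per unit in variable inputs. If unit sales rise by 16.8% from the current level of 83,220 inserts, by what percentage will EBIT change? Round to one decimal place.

+26.5%

Contribution at this volume is 83,220 × $116.71 = $9,712,606.20.
Subtracting fixed costs: EBIT = $9,712,606.20 − $3,564,700 = $6,147,906.20.
So DOL = total CM / EBIT = $9,712,606.20 / $6,147,906.20 = 1.5798.
Operating income changes by 1.5798 × +16.8% = +26.5%.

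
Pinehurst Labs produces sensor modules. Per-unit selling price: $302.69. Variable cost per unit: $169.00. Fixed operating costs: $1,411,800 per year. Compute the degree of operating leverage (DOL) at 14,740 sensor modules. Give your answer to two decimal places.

3.53

Contribution at this volume is 14,740 × $133.69 = $1,970,590.60.
EBIT = $1,970,590.60 − $1,411,800 = $558,790.60.
Degree of operating leverage = $1,970,590.60 / $558,790.60 = 3.5265.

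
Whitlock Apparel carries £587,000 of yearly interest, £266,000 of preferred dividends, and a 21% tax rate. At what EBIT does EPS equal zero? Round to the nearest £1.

Grossing the preferred dividend up to pre-tax terms: £266,000 / (1 − 0.21) = £336,708.86.
EPS = 0 when EBIT covers interest plus the pre-tax preferred burden: £587,000 + £336,708.86 = £923,708.86.

£923,709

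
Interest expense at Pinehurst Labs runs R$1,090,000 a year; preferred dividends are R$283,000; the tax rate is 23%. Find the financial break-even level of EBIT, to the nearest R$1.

R$1,457,532

Grossing the preferred dividend up to pre-tax terms: R$283,000 / (1 − 0.23) = R$367,532.47.
EPS = 0 when EBIT covers interest plus the pre-tax preferred burden: R$1,090,000 + R$367,532.47 = R$1,457,532.47.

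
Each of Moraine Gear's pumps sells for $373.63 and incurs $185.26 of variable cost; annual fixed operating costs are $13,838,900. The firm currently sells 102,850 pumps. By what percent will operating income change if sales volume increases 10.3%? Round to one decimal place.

Contribution at this volume is 102,850 × $188.37 = $19,373,854.50.
EBIT = $19,373,854.50 − $13,838,900 = $5,534,954.50.
So DOL = total CM / EBIT = $19,373,854.50 / $5,534,954.50 = 3.5003.
%ΔEBIT = DOL × %ΔSales = 3.5003 × +10.3% = +36.1%.

+36.1%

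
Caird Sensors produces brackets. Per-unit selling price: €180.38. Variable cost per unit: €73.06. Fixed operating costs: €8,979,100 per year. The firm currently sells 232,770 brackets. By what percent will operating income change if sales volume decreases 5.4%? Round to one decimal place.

-8.4%

Total contribution margin = 232,770 × €107.32 = €24,980,876.40.
EBIT = €24,980,876.40 − €8,979,100 = €16,001,776.40.
DOL = contribution ÷ EBIT = €24,980,876.40 ÷ €16,001,776.40 = 1.5611.
Operating income changes by 1.5611 × -5.4% = -8.4%.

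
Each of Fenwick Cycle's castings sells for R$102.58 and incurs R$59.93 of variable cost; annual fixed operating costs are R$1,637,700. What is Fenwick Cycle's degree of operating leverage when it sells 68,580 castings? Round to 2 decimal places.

At 68,580 units, contribution = 68,580 × R$42.65 = R$2,924,937.00.
Operating income = contribution − fixed costs = R$2,924,937.00 − R$1,637,700 = R$1,287,237.00.
Degree of operating leverage = R$2,924,937.00 / R$1,287,237.00 = 2.2723.

2.27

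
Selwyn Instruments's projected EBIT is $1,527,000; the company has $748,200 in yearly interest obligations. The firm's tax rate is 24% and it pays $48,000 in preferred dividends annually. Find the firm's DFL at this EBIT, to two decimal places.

Interest = $748,200.00.
Preferred dividends grossed up pre-tax: $48,000 / (1 − 0.24) = $63,157.89.
DFL = EBIT ÷ [EBIT − I − D_p/(1−t)] = $1,527,000 ÷ [$1,527,000 − $748,200.00 − $63,157.89] = $1,527,000 ÷ $715,642.11 = 2.1337.

2.13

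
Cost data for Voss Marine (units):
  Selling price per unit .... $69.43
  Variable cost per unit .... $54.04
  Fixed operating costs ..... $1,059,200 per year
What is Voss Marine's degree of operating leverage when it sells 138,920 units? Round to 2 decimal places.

1.98

Contribution at this volume is 138,920 × $15.39 = $2,137,978.80.
Subtracting fixed costs: EBIT = $2,137,978.80 − $1,059,200 = $1,078,778.80.
Degree of operating leverage = $2,137,978.80 / $1,078,778.80 = 1.9819.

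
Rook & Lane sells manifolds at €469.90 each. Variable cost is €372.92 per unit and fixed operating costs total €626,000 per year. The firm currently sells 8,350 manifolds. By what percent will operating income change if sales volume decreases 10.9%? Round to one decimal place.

Total contribution margin = 8,350 × €96.98 = €809,783.00.
Subtracting fixed costs: EBIT = €809,783.00 − €626,000 = €183,783.00.
DOL = contribution ÷ EBIT = €809,783.00 ÷ €183,783.00 = 4.4062.
%ΔEBIT = DOL × %ΔSales = 4.4062 × -10.9% = -48.0%.

-48.0%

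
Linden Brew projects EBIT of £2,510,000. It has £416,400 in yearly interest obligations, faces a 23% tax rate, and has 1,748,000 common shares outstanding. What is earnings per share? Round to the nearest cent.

£0.92

Interest = £416,400.00, so EBT = £2,510,000 − £416,400.00 = £2,093,600.00.
After tax at 23%: net income = £2,093,600.00 × 0.77 = £1,612,072.00.
Per share: £1,612,072.00 / 1,748,000 shares = £0.92.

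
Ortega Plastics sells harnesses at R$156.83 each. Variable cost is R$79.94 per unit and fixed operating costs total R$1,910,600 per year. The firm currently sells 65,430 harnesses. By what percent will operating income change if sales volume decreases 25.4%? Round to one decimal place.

Total contribution margin = 65,430 × R$76.89 = R$5,030,912.70.
Operating income = contribution − fixed costs = R$5,030,912.70 − R$1,910,600 = R$3,120,312.70.
So DOL = total CM / EBIT = R$5,030,912.70 / R$3,120,312.70 = 1.6123.
So EBIT moves 1.6123 × (-25.4%) = -41.0%.

-41.0%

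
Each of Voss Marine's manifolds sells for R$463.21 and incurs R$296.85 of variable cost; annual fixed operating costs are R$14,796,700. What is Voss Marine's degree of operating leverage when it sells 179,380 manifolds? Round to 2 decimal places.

Total contribution margin = 179,380 × R$166.36 = R$29,841,656.80.
EBIT = R$29,841,656.80 − R$14,796,700 = R$15,044,956.80.
So DOL = total CM / EBIT = R$29,841,656.80 / R$15,044,956.80 = 1.9835.

1.98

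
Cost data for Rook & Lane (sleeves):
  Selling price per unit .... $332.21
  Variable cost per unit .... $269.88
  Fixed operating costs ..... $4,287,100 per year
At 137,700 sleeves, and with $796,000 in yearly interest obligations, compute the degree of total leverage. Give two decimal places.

At 137,700 units, contribution = 137,700 × $62.33 = $8,582,841.00.
Operating income = contribution − fixed costs = $8,582,841.00 − $4,287,100 = $4,295,741.00. Interest = $796,000.00, so EBIT − I = $3,499,741.00.
Degree of total leverage = total CM / (EBIT − interest) = $8,582,841.00 / $3,499,741.00 = 2.4524.

2.45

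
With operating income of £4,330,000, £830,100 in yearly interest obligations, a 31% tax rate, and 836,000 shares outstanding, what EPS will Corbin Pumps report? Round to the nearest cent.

£2.89

Pre-tax income = £4,330,000 − £830,100.00 = £3,499,900.00.
After tax at 31%: net income = £3,499,900.00 × 0.69 = £2,414,931.00.
Per share: £2,414,931.00 / 836,000 shares = £2.89.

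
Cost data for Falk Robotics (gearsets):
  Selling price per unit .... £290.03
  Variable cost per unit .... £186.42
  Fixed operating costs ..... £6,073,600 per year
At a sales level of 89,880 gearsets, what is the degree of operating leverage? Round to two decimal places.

At 89,880 units, contribution = 89,880 × £103.61 = £9,312,466.80.
Subtracting fixed costs: EBIT = £9,312,466.80 − £6,073,600 = £3,238,866.80.
So DOL = total CM / EBIT = £9,312,466.80 / £3,238,866.80 = 2.8752.

2.88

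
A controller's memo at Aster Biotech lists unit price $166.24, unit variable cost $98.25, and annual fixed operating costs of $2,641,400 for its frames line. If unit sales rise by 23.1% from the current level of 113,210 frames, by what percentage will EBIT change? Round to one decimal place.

+35.2%

Total contribution margin = 113,210 × $67.99 = $7,697,147.90.
Subtracting fixed costs: EBIT = $7,697,147.90 − $2,641,400 = $5,055,747.90.
DOL = contribution ÷ EBIT = $7,697,147.90 ÷ $5,055,747.90 = 1.5225.
%ΔEBIT = DOL × %ΔSales = 1.5225 × +23.1% = +35.2%.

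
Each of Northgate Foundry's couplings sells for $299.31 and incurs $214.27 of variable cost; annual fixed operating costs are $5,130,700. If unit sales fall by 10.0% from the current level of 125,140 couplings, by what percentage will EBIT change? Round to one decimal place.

-19.3%

Total contribution margin = 125,140 × $85.04 = $10,641,905.60.
Subtracting fixed costs: EBIT = $10,641,905.60 − $5,130,700 = $5,511,205.60.
DOL = contribution ÷ EBIT = $10,641,905.60 ÷ $5,511,205.60 = 1.9310.
Operating income changes by 1.9310 × -10.0% = -19.3%.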